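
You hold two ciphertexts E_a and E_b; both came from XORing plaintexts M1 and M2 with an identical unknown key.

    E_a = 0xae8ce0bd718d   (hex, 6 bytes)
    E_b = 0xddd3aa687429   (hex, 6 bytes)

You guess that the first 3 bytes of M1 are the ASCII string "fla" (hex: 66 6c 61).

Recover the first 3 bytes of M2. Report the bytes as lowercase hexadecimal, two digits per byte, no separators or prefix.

First, E_a ⊕ E_b = (M1 ⊕ K) ⊕ (M2 ⊕ K) = M1 ⊕ M2, so the key drops out. Then M2 = (M1 ⊕ M2) ⊕ M1 over the first 3 bytes.
byte 0: (ae XOR dd) XOR 66 = 73 XOR 66 = 15
byte 1: (8c XOR d3) XOR 6c = 5f XOR 6c = 33
byte 2: (e0 XOR aa) XOR 61 = 4a XOR 61 = 2b

15332b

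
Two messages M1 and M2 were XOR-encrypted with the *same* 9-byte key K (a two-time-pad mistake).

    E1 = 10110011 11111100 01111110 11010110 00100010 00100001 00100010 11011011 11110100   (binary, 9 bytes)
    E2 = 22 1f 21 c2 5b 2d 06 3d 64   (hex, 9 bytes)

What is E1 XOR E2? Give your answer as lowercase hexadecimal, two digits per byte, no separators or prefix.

91e35f14790c24e690

E1 ⊕ E2 = (M1 ⊕ K) ⊕ (M2 ⊕ K) = M1 ⊕ M2 — the shared key cancels under XOR.
b3 ^ 22 = 91
fc ^ 1f = e3
7e ^ 21 = 5f
d6 ^ c2 = 14
22 ^ 5b = 79
21 ^ 2d = 0c
22 ^ 06 = 24
db ^ 3d = e6
f4 ^ 64 = 90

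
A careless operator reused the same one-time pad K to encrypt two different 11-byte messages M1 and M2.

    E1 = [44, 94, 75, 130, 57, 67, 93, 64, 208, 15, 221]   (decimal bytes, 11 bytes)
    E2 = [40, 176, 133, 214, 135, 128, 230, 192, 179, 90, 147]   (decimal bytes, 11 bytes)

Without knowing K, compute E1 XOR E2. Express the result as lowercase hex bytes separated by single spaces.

E1 ⊕ E2 = (M1 ⊕ K) ⊕ (M2 ⊕ K) = M1 ⊕ M2 — the shared key cancels under XOR.
byte 0: 2c ^ 28 = 04
byte 1: 5e ^ b0 = ee
byte 2: 4b ^ 85 = ce
byte 3: 82 ^ d6 = 54
byte 4: 39 ^ 87 = be
byte 5: 43 ^ 80 = c3
byte 6: 5d ^ e6 = bb
byte 7: 40 ^ c0 = 80
byte 8: d0 ^ b3 = 63
byte 9: 0f ^ 5a = 55
byte 10: dd ^ 93 = 4e

04 ee ce 54 be c3 bb 80 63 55 4e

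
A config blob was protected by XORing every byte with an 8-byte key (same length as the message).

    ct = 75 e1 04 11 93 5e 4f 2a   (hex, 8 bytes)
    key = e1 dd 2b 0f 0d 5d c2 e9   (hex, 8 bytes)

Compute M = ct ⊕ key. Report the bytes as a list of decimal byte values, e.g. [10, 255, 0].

[148, 60, 47, 30, 158, 3, 141, 195]

XOR is its own inverse, so applying the key byte-wise gives the result directly.
75 ⊕ e1 = 94
e1 ⊕ dd = 3c
04 ⊕ 2b = 2f
11 ⊕ 0f = 1e
93 ⊕ 0d = 9e
5e ⊕ 5d = 03
4f ⊕ c2 = 8d
2a ⊕ e9 = c3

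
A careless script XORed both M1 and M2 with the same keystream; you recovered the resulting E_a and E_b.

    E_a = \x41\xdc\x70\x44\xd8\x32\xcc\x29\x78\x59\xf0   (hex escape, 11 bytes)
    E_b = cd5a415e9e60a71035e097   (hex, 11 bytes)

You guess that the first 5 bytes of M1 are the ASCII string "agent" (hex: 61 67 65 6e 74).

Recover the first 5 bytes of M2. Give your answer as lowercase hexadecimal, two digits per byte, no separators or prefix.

First, E_a ⊕ E_b = (M1 ⊕ K) ⊕ (M2 ⊕ K) = M1 ⊕ M2, so the key drops out. Then M2 = (M1 ⊕ M2) ⊕ M1 over the first 5 bytes.
byte 0: (41 XOR cd) XOR 61 = 8c XOR 61 = ed
byte 1: (dc XOR 5a) XOR 67 = 86 XOR 67 = e1
byte 2: (70 XOR 41) XOR 65 = 31 XOR 65 = 54
byte 3: (44 XOR 5e) XOR 6e = 1a XOR 6e = 74
byte 4: (d8 XOR 9e) XOR 74 = 46 XOR 74 = 32

ede1547432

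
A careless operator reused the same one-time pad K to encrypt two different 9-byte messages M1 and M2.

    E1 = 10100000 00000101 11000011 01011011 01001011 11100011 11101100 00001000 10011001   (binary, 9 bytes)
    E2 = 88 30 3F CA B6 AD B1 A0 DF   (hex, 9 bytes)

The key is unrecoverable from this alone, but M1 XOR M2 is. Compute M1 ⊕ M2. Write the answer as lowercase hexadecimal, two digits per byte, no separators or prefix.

2835fc91fd4e5da846

E1 ⊕ E2 = (M1 ⊕ K) ⊕ (M2 ⊕ K) = M1 ⊕ M2 — the shared key cancels under XOR.
a0 ^ 88 = 28
05 ^ 30 = 35
c3 ^ 3f = fc
5b ^ ca = 91
4b ^ b6 = fd
e3 ^ ad = 4e
ec ^ b1 = 5d
08 ^ a0 = a8
99 ^ df = 46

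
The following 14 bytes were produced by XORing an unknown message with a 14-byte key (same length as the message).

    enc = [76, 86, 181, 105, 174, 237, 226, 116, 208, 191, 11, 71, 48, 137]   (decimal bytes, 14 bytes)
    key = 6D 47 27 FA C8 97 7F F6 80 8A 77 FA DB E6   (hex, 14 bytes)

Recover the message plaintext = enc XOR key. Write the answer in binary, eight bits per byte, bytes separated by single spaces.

00100001 00010001 10010010 10010011 01100110 01111010 10011101 10000010 01010000 00110101 01111100 10111101 11101011 01101111

01001100 XOR 01101101 = 00100001
01010110 XOR 01000111 = 00010001
10110101 XOR 00100111 = 10010010
01101001 XOR 11111010 = 10010011
10101110 XOR 11001000 = 01100110
11101101 XOR 10010111 = 01111010
11100010 XOR 01111111 = 10011101
01110100 XOR 11110110 = 10000010
11010000 XOR 10000000 = 01010000
10111111 XOR 10001010 = 00110101
00001011 XOR 01110111 = 01111100
01000111 XOR 11111010 = 10111101
00110000 XOR 11011011 = 11101011
10001001 XOR 11100110 = 01101111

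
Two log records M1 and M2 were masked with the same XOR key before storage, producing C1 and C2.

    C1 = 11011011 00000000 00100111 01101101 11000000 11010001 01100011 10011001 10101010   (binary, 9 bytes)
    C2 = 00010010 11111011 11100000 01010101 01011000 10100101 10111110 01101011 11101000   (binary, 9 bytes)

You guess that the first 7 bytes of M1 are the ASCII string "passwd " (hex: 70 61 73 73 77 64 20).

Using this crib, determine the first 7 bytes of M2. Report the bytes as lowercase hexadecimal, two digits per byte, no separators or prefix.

First, C1 ⊕ C2 = (M1 ⊕ K) ⊕ (M2 ⊕ K) = M1 ⊕ M2, so the key drops out. Then M2 = (M1 ⊕ M2) ⊕ M1 over the first 7 bytes.
byte 0: (db ⊕ 12) ⊕ 70 = c9 ⊕ 70 = b9
byte 1: (00 ⊕ fb) ⊕ 61 = fb ⊕ 61 = 9a
byte 2: (27 ⊕ e0) ⊕ 73 = c7 ⊕ 73 = b4
byte 3: (6d ⊕ 55) ⊕ 73 = 38 ⊕ 73 = 4b
byte 4: (c0 ⊕ 58) ⊕ 77 = 98 ⊕ 77 = ef
byte 5: (d1 ⊕ a5) ⊕ 64 = 74 ⊕ 64 = 10
byte 6: (63 ⊕ be) ⊕ 20 = dd ⊕ 20 = fd

b99ab44bef10fd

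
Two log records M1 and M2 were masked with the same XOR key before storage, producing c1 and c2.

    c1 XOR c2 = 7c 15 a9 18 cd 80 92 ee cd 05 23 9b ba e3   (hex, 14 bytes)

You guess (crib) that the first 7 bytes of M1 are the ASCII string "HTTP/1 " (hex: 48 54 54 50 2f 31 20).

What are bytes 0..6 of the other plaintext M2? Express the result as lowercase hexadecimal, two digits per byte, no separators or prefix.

3441fd48e2b1b2

Since c1 ⊕ c2 = M1 ⊕ M2, XORing with the guessed M1 bytes yields the corresponding M2 bytes: M2 = (c1 ⊕ c2) ⊕ M1.
7c ^ 48 = 34
15 ^ 54 = 41
a9 ^ 54 = fd
18 ^ 50 = 48
cd ^ 2f = e2
80 ^ 31 = b1
92 ^ 20 = b2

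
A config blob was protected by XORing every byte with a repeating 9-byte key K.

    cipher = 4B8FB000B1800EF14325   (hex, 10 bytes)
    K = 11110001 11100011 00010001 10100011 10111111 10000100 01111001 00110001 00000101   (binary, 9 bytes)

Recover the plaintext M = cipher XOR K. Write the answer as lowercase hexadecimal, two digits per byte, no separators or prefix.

ba6ca1a30e0477c046d4

The 9-byte key repeats, so the effective keystream is f1 e3 11 a3 bf 84 79 31 05 f1.
byte 0: 01001011 ^ 11110001 = 10111010
byte 1: 10001111 ^ 11100011 = 01101100
byte 2: 10110000 ^ 00010001 = 10100001
byte 3: 00000000 ^ 10100011 = 10100011
byte 4: 10110001 ^ 10111111 = 00001110
byte 5: 10000000 ^ 10000100 = 00000100
byte 6: 00001110 ^ 01111001 = 01110111
byte 7: 11110001 ^ 00110001 = 11000000
byte 8: 01000011 ^ 00000101 = 01000110
byte 9: 00100101 ^ 11110001 = 11010100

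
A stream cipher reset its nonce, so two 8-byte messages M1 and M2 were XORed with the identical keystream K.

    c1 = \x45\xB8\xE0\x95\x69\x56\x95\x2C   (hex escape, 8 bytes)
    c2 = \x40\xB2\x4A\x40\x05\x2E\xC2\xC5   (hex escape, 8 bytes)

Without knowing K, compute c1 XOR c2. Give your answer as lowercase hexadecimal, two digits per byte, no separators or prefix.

050aaad56c7857e9

c1 ⊕ c2 = (M1 ⊕ K) ⊕ (M2 ⊕ K) = M1 ⊕ M2 — the shared key cancels under XOR.
byte 0:  69 XOR  64 =   5
byte 1: 184 XOR 178 =  10
byte 2: 224 XOR  74 = 170
byte 3: 149 XOR  64 = 213
byte 4: 105 XOR   5 = 108
byte 5:  86 XOR  46 = 120
byte 6: 149 XOR 194 =  87
byte 7:  44 XOR 197 = 233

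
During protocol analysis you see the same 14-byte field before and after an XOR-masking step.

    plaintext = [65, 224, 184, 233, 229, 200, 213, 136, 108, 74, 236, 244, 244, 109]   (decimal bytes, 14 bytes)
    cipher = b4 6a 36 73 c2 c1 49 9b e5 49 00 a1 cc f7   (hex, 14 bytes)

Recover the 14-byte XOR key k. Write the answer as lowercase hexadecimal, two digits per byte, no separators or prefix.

f58a8e9a27099c138903ec55389a

Since cipher = plaintext ⊕ k, XORing both sides with plaintext gives k = plaintext ⊕ cipher.
byte 0: 01000001 xor 10110100 = 11110101
byte 1: 11100000 xor 01101010 = 10001010
byte 2: 10111000 xor 00110110 = 10001110
byte 3: 11101001 xor 01110011 = 10011010
byte 4: 11100101 xor 11000010 = 00100111
byte 5: 11001000 xor 11000001 = 00001001
byte 6: 11010101 xor 01001001 = 10011100
byte 7: 10001000 xor 10011011 = 00010011
byte 8: 01101100 xor 11100101 = 10001001
byte 9: 01001010 xor 01001001 = 00000011
byte 10: 11101100 xor 00000000 = 11101100
byte 11: 11110100 xor 10100001 = 01010101
byte 12: 11110100 xor 11001100 = 00111000
byte 13: 01101101 xor 11110111 = 10011010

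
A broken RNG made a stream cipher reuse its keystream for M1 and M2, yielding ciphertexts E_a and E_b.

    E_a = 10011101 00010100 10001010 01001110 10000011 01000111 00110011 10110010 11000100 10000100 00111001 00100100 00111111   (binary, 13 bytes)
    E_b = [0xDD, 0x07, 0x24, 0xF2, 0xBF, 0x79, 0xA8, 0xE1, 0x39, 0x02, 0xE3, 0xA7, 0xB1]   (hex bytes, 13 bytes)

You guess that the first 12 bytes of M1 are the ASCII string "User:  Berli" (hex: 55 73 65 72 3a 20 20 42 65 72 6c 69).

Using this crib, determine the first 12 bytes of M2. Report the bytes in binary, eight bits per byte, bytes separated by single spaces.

00010101 01100000 11001011 11001110 00000110 00011110 10111011 00010001 10011000 11110100 10110110 11101010

First, E_a ⊕ E_b = (M1 ⊕ K) ⊕ (M2 ⊕ K) = M1 ⊕ M2, so the key drops out. Then M2 = (M1 ⊕ M2) ⊕ M1 over the first 12 bytes.
byte 0: (9d XOR dd) XOR 55 = 40 XOR 55 = 15
byte 1: (14 XOR 07) XOR 73 = 13 XOR 73 = 60
byte 2: (8a XOR 24) XOR 65 = ae XOR 65 = cb
byte 3: (4e XOR f2) XOR 72 = bc XOR 72 = ce
byte 4: (83 XOR bf) XOR 3a = 3c XOR 3a = 06
byte 5: (47 XOR 79) XOR 20 = 3e XOR 20 = 1e
byte 6: (33 XOR a8) XOR 20 = 9b XOR 20 = bb
byte 7: (b2 XOR e1) XOR 42 = 53 XOR 42 = 11
byte 8: (c4 XOR 39) XOR 65 = fd XOR 65 = 98
byte 9: (84 XOR 02) XOR 72 = 86 XOR 72 = f4
byte 10: (39 XOR e3) XOR 6c = da XOR 6c = b6
byte 11: (24 XOR a7) XOR 69 = 83 XOR 69 = ea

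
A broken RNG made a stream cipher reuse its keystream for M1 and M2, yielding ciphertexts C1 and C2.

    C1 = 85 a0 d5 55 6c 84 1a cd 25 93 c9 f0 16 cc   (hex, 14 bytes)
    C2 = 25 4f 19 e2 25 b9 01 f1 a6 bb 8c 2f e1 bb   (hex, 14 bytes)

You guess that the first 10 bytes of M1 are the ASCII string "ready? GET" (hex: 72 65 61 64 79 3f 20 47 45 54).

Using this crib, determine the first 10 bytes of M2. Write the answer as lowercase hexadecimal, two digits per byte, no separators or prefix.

First, C1 ⊕ C2 = (M1 ⊕ K) ⊕ (M2 ⊕ K) = M1 ⊕ M2, so the key drops out. Then M2 = (M1 ⊕ M2) ⊕ M1 over the first 10 bytes.
byte 0: (85 xor 25) xor 72 = a0 xor 72 = d2
byte 1: (a0 xor 4f) xor 65 = ef xor 65 = 8a
byte 2: (d5 xor 19) xor 61 = cc xor 61 = ad
byte 3: (55 xor e2) xor 64 = b7 xor 64 = d3
byte 4: (6c xor 25) xor 79 = 49 xor 79 = 30
byte 5: (84 xor b9) xor 3f = 3d xor 3f = 02
byte 6: (1a xor 01) xor 20 = 1b xor 20 = 3b
byte 7: (cd xor f1) xor 47 = 3c xor 47 = 7b
byte 8: (25 xor a6) xor 45 = 83 xor 45 = c6
byte 9: (93 xor bb) xor 54 = 28 xor 54 = 7c

d28aadd330023b7bc67c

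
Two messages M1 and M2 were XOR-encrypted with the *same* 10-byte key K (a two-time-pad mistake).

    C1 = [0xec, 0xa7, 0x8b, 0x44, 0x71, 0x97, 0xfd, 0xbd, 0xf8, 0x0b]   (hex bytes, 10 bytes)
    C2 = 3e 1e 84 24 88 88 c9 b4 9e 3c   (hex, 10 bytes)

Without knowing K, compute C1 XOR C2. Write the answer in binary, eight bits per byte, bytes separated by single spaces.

11010010 10111001 00001111 01100000 11111001 00011111 00110100 00001001 01100110 00110111

C1 ⊕ C2 = (M1 ⊕ K) ⊕ (M2 ⊕ K) = M1 ⊕ M2 — the shared key cancels under XOR.
236 XOR  62 = 210
167 XOR  30 = 185
139 XOR 132 =  15
 68 XOR  36 =  96
113 XOR 136 = 249
151 XOR 136 =  31
253 XOR 201 =  52
189 XOR 180 =   9
248 XOR 158 = 102
 11 XOR  60 =  55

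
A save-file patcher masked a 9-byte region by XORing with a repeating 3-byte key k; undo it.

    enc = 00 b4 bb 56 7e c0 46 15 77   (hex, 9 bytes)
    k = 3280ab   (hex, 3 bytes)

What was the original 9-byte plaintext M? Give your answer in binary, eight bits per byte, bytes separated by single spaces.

The 3-byte key repeats, so the effective keystream is 32 80 ab 32 80 ab 32 80 ab.
byte 0: 00 xor 32 = 32
byte 1: b4 xor 80 = 34
byte 2: bb xor ab = 10
byte 3: 56 xor 32 = 64
byte 4: 7e xor 80 = fe
byte 5: c0 xor ab = 6b
byte 6: 46 xor 32 = 74
byte 7: 15 xor 80 = 95
byte 8: 77 xor ab = dc

00110010 00110100 00010000 01100100 11111110 01101011 01110100 10010101 11011100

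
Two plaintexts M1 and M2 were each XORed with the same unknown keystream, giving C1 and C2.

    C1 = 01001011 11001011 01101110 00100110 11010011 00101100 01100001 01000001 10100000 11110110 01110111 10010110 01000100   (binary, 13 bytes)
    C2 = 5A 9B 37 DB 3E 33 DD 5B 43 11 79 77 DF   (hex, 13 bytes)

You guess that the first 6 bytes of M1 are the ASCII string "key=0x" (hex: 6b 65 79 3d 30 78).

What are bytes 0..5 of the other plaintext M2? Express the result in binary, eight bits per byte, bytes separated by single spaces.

First, C1 ⊕ C2 = (M1 ⊕ K) ⊕ (M2 ⊕ K) = M1 ⊕ M2, so the key drops out. Then M2 = (M1 ⊕ M2) ⊕ M1 over the first 6 bytes.
byte 0: (4b XOR 5a) XOR 6b = 11 XOR 6b = 7a
byte 1: (cb XOR 9b) XOR 65 = 50 XOR 65 = 35
byte 2: (6e XOR 37) XOR 79 = 59 XOR 79 = 20
byte 3: (26 XOR db) XOR 3d = fd XOR 3d = c0
byte 4: (d3 XOR 3e) XOR 30 = ed XOR 30 = dd
byte 5: (2c XOR 33) XOR 78 = 1f XOR 78 = 67

01111010 00110101 00100000 11000000 11011101 01100111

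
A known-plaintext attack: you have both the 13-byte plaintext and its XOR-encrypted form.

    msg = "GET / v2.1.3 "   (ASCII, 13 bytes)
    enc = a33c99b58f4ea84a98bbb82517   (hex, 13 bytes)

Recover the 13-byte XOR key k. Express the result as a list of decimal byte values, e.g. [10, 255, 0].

[228, 121, 205, 149, 160, 110, 222, 120, 182, 138, 150, 22, 55]

Since enc = msg ⊕ k, XORing both sides with msg gives k = msg ⊕ enc.
01000111 ⊕ 10100011 = 11100100
01000101 ⊕ 00111100 = 01111001
01010100 ⊕ 10011001 = 11001101
00100000 ⊕ 10110101 = 10010101
00101111 ⊕ 10001111 = 10100000
00100000 ⊕ 01001110 = 01101110
01110110 ⊕ 10101000 = 11011110
00110010 ⊕ 01001010 = 01111000
00101110 ⊕ 10011000 = 10110110
00110001 ⊕ 10111011 = 10001010
00101110 ⊕ 10111000 = 10010110
00110011 ⊕ 00100101 = 00010110
00100000 ⊕ 00010111 = 00110111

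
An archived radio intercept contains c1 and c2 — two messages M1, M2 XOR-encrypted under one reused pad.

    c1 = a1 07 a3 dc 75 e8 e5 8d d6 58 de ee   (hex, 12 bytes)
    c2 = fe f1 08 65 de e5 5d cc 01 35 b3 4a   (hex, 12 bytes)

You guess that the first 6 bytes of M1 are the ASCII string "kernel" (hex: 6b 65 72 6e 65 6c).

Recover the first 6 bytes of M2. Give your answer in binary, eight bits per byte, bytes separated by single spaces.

First, c1 ⊕ c2 = (M1 ⊕ K) ⊕ (M2 ⊕ K) = M1 ⊕ M2, so the key drops out. Then M2 = (M1 ⊕ M2) ⊕ M1 over the first 6 bytes.
byte 0: (a1 XOR fe) XOR 6b = 5f XOR 6b = 34
byte 1: (07 XOR f1) XOR 65 = f6 XOR 65 = 93
byte 2: (a3 XOR 08) XOR 72 = ab XOR 72 = d9
byte 3: (dc XOR 65) XOR 6e = b9 XOR 6e = d7
byte 4: (75 XOR de) XOR 65 = ab XOR 65 = ce
byte 5: (e8 XOR e5) XOR 6c = 0d XOR 6c = 61

00110100 10010011 11011001 11010111 11001110 01100001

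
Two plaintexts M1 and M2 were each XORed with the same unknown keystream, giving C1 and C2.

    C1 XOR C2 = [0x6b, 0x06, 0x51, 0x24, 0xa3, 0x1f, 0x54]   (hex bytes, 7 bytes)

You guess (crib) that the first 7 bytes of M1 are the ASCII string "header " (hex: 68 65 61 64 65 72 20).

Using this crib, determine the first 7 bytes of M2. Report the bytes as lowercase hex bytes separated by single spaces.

03 63 30 40 c6 6d 74

Since C1 ⊕ C2 = M1 ⊕ M2, XORing with the guessed M1 bytes yields the corresponding M2 bytes: M2 = (C1 ⊕ C2) ⊕ M1.
byte 0: 01101011 ⊕ 01101000 = 00000011
byte 1: 00000110 ⊕ 01100101 = 01100011
byte 2: 01010001 ⊕ 01100001 = 00110000
byte 3: 00100100 ⊕ 01100100 = 01000000
byte 4: 10100011 ⊕ 01100101 = 11000110
byte 5: 00011111 ⊕ 01110010 = 01101101
byte 6: 01010100 ⊕ 00100000 = 01110100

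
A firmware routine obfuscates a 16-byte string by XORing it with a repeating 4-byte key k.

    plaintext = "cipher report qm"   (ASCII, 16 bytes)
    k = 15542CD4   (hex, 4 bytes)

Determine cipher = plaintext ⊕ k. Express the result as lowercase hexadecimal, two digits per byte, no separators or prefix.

The 4-byte key repeats, so the effective keystream is 15 54 2c d4 15 54 2c d4 15 54 2c d4 15 54 2c d4.
byte 0: 01100011 xor 00010101 = 01110110
byte 1: 01101001 xor 01010100 = 00111101
byte 2: 01110000 xor 00101100 = 01011100
byte 3: 01101000 xor 11010100 = 10111100
byte 4: 01100101 xor 00010101 = 01110000
byte 5: 01110010 xor 01010100 = 00100110
byte 6: 00100000 xor 00101100 = 00001100
byte 7: 01110010 xor 11010100 = 10100110
byte 8: 01100101 xor 00010101 = 01110000
byte 9: 01110000 xor 01010100 = 00100100
byte 10: 01101111 xor 00101100 = 01000011
byte 11: 01110010 xor 11010100 = 10100110
byte 12: 01110100 xor 00010101 = 01100001
byte 13: 00100000 xor 01010100 = 01110100
byte 14: 01110001 xor 00101100 = 01011101
byte 15: 01101101 xor 11010100 = 10111001

763d5cbc70260ca6702443a661745db9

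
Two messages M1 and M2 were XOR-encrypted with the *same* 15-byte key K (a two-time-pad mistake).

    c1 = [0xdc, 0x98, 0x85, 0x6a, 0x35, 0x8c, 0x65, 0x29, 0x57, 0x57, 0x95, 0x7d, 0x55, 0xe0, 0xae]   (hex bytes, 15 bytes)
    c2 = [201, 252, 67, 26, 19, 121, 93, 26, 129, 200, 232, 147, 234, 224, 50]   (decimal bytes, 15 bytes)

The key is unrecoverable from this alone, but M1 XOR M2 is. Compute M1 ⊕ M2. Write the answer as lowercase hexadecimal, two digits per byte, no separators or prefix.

1564c67026f53833d69f7deebf009c

c1 ⊕ c2 = (M1 ⊕ K) ⊕ (M2 ⊕ K) = M1 ⊕ M2 — the shared key cancels under XOR.
byte 0: 220 xor 201 =  21
byte 1: 152 xor 252 = 100
byte 2: 133 xor  67 = 198
byte 3: 106 xor  26 = 112
byte 4:  53 xor  19 =  38
byte 5: 140 xor 121 = 245
byte 6: 101 xor  93 =  56
byte 7:  41 xor  26 =  51
byte 8:  87 xor 129 = 214
byte 9:  87 xor 200 = 159
byte 10: 149 xor 232 = 125
byte 11: 125 xor 147 = 238
byte 12:  85 xor 234 = 191
byte 13: 224 xor 224 =   0
byte 14: 174 xor  50 = 156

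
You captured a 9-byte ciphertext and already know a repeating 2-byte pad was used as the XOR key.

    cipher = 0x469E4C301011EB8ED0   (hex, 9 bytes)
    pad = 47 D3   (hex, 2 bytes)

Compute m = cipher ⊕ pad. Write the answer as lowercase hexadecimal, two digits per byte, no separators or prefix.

014d0be357c2ac5d97

The 2-byte key repeats, so the effective keystream is 47 d3 47 d3 47 d3 47 d3 47.
byte 0: 46 ⊕ 47 = 01
byte 1: 9e ⊕ d3 = 4d
byte 2: 4c ⊕ 47 = 0b
byte 3: 30 ⊕ d3 = e3
byte 4: 10 ⊕ 47 = 57
byte 5: 11 ⊕ d3 = c2
byte 6: eb ⊕ 47 = ac
byte 7: 8e ⊕ d3 = 5d
byte 8: d0 ⊕ 47 = 97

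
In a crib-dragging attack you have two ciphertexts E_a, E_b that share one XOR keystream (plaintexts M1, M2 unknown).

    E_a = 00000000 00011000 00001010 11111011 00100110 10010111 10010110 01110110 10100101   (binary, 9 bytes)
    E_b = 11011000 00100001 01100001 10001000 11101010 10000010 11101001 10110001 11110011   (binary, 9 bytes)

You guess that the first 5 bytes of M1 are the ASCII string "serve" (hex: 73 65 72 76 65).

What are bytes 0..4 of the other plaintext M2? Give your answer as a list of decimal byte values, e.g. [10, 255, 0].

First, E_a ⊕ E_b = (M1 ⊕ K) ⊕ (M2 ⊕ K) = M1 ⊕ M2, so the key drops out. Then M2 = (M1 ⊕ M2) ⊕ M1 over the first 5 bytes.
byte 0: (00 XOR d8) XOR 73 = d8 XOR 73 = ab
byte 1: (18 XOR 21) XOR 65 = 39 XOR 65 = 5c
byte 2: (0a XOR 61) XOR 72 = 6b XOR 72 = 19
byte 3: (fb XOR 88) XOR 76 = 73 XOR 76 = 05
byte 4: (26 XOR ea) XOR 65 = cc XOR 65 = a9

[171, 92, 25, 5, 169]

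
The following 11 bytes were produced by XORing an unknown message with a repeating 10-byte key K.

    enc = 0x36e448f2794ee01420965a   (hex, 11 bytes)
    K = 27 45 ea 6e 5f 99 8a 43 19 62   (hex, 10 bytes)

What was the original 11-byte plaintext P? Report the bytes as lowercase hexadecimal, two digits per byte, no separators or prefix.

The 10-byte key repeats, so the effective keystream is 27 45 ea 6e 5f 99 8a 43 19 62 27.
byte 0: 00110110 xor 00100111 = 00010001
byte 1: 11100100 xor 01000101 = 10100001
byte 2: 01001000 xor 11101010 = 10100010
byte 3: 11110010 xor 01101110 = 10011100
byte 4: 01111001 xor 01011111 = 00100110
byte 5: 01001110 xor 10011001 = 11010111
byte 6: 11100000 xor 10001010 = 01101010
byte 7: 00010100 xor 01000011 = 01010111
byte 8: 00100000 xor 00011001 = 00111001
byte 9: 10010110 xor 01100010 = 11110100
byte 10: 01011010 xor 00100111 = 01111101

11a1a29c26d76a5739f47d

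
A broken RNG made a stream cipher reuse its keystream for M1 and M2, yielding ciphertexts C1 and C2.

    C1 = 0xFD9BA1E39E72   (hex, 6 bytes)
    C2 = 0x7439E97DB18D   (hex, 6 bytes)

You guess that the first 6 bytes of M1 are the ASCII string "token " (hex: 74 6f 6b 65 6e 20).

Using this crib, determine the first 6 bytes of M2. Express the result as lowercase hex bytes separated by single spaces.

fd cd 23 fb 41 df

First, C1 ⊕ C2 = (M1 ⊕ K) ⊕ (M2 ⊕ K) = M1 ⊕ M2, so the key drops out. Then M2 = (M1 ⊕ M2) ⊕ M1 over the first 6 bytes.
byte 0: (fd xor 74) xor 74 = 89 xor 74 = fd
byte 1: (9b xor 39) xor 6f = a2 xor 6f = cd
byte 2: (a1 xor e9) xor 6b = 48 xor 6b = 23
byte 3: (e3 xor 7d) xor 65 = 9e xor 65 = fb
byte 4: (9e xor b1) xor 6e = 2f xor 6e = 41
byte 5: (72 xor 8d) xor 20 = ff xor 20 = df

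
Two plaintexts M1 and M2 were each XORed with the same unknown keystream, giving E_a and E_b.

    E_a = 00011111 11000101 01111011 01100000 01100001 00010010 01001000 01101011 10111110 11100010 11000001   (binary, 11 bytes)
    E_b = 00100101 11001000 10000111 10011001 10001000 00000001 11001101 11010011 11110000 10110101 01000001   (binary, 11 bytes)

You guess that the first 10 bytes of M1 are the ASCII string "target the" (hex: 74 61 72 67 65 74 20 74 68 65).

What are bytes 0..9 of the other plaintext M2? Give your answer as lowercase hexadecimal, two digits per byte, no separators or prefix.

First, E_a ⊕ E_b = (M1 ⊕ K) ⊕ (M2 ⊕ K) = M1 ⊕ M2, so the key drops out. Then M2 = (M1 ⊕ M2) ⊕ M1 over the first 10 bytes.
byte 0: (1f XOR 25) XOR 74 = 3a XOR 74 = 4e
byte 1: (c5 XOR c8) XOR 61 = 0d XOR 61 = 6c
byte 2: (7b XOR 87) XOR 72 = fc XOR 72 = 8e
byte 3: (60 XOR 99) XOR 67 = f9 XOR 67 = 9e
byte 4: (61 XOR 88) XOR 65 = e9 XOR 65 = 8c
byte 5: (12 XOR 01) XOR 74 = 13 XOR 74 = 67
byte 6: (48 XOR cd) XOR 20 = 85 XOR 20 = a5
byte 7: (6b XOR d3) XOR 74 = b8 XOR 74 = cc
byte 8: (be XOR f0) XOR 68 = 4e XOR 68 = 26
byte 9: (e2 XOR b5) XOR 65 = 57 XOR 65 = 32

4e6c8e9e8c67a5cc2632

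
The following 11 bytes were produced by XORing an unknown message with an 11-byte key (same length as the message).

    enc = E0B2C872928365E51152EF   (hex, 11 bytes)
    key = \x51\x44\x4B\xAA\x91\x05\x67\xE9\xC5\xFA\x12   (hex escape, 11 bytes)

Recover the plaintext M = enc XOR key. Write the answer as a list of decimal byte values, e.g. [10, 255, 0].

[177, 246, 131, 216, 3, 134, 2, 12, 212, 168, 253]

XOR is its own inverse, so applying the key byte-wise gives the result directly.
224 ⊕  81 = 177
178 ⊕  68 = 246
200 ⊕  75 = 131
114 ⊕ 170 = 216
146 ⊕ 145 =   3
131 ⊕   5 = 134
101 ⊕ 103 =   2
229 ⊕ 233 =  12
 17 ⊕ 197 = 212
 82 ⊕ 250 = 168
239 ⊕  18 = 253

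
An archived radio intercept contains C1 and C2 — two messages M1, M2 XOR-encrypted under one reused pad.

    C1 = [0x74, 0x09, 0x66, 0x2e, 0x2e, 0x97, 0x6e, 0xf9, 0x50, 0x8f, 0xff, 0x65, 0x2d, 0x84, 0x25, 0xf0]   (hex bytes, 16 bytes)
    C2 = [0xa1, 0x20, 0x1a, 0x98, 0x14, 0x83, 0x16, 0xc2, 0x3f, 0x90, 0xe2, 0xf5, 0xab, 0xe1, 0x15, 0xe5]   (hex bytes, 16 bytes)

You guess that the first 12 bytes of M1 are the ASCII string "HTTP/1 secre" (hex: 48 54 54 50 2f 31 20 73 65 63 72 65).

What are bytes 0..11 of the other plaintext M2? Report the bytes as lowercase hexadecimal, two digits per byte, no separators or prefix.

9d7d28e6152558480a7c6ff5

First, C1 ⊕ C2 = (M1 ⊕ K) ⊕ (M2 ⊕ K) = M1 ⊕ M2, so the key drops out. Then M2 = (M1 ⊕ M2) ⊕ M1 over the first 12 bytes.
byte 0: (74 ⊕ a1) ⊕ 48 = d5 ⊕ 48 = 9d
byte 1: (09 ⊕ 20) ⊕ 54 = 29 ⊕ 54 = 7d
byte 2: (66 ⊕ 1a) ⊕ 54 = 7c ⊕ 54 = 28
byte 3: (2e ⊕ 98) ⊕ 50 = b6 ⊕ 50 = e6
byte 4: (2e ⊕ 14) ⊕ 2f = 3a ⊕ 2f = 15
byte 5: (97 ⊕ 83) ⊕ 31 = 14 ⊕ 31 = 25
byte 6: (6e ⊕ 16) ⊕ 20 = 78 ⊕ 20 = 58
byte 7: (f9 ⊕ c2) ⊕ 73 = 3b ⊕ 73 = 48
byte 8: (50 ⊕ 3f) ⊕ 65 = 6f ⊕ 65 = 0a
byte 9: (8f ⊕ 90) ⊕ 63 = 1f ⊕ 63 = 7c
byte 10: (ff ⊕ e2) ⊕ 72 = 1d ⊕ 72 = 6f
byte 11: (65 ⊕ f5) ⊕ 65 = 90 ⊕ 65 = f5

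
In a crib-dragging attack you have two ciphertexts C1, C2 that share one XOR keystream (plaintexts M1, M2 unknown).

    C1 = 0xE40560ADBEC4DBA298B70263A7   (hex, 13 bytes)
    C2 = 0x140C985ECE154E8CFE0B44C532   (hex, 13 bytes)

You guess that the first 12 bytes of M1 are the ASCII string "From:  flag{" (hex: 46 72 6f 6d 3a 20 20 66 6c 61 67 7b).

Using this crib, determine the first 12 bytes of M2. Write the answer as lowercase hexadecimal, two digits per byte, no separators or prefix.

First, C1 ⊕ C2 = (M1 ⊕ K) ⊕ (M2 ⊕ K) = M1 ⊕ M2, so the key drops out. Then M2 = (M1 ⊕ M2) ⊕ M1 over the first 12 bytes.
byte 0: (e4 ^ 14) ^ 46 = f0 ^ 46 = b6
byte 1: (05 ^ 0c) ^ 72 = 09 ^ 72 = 7b
byte 2: (60 ^ 98) ^ 6f = f8 ^ 6f = 97
byte 3: (ad ^ 5e) ^ 6d = f3 ^ 6d = 9e
byte 4: (be ^ ce) ^ 3a = 70 ^ 3a = 4a
byte 5: (c4 ^ 15) ^ 20 = d1 ^ 20 = f1
byte 6: (db ^ 4e) ^ 20 = 95 ^ 20 = b5
byte 7: (a2 ^ 8c) ^ 66 = 2e ^ 66 = 48
byte 8: (98 ^ fe) ^ 6c = 66 ^ 6c = 0a
byte 9: (b7 ^ 0b) ^ 61 = bc ^ 61 = dd
byte 10: (02 ^ 44) ^ 67 = 46 ^ 67 = 21
byte 11: (63 ^ c5) ^ 7b = a6 ^ 7b = dd

b67b979e4af1b5480add21dd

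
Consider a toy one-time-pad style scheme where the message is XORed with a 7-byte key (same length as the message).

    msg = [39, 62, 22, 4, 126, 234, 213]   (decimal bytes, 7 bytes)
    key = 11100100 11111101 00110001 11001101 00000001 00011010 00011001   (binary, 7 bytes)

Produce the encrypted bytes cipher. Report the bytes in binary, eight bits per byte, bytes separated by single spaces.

11000011 11000011 00100111 11001001 01111111 11110000 11001100

byte 0: 00100111 ^ 11100100 = 11000011
byte 1: 00111110 ^ 11111101 = 11000011
byte 2: 00010110 ^ 00110001 = 00100111
byte 3: 00000100 ^ 11001101 = 11001001
byte 4: 01111110 ^ 00000001 = 01111111
byte 5: 11101010 ^ 00011010 = 11110000
byte 6: 11010101 ^ 00011001 = 11001100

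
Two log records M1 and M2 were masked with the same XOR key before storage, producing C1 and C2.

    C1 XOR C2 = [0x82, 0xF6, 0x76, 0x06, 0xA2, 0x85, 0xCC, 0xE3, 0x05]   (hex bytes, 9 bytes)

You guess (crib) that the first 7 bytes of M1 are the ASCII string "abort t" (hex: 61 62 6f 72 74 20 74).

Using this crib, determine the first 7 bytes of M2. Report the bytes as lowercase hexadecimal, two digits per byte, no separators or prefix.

Since C1 ⊕ C2 = M1 ⊕ M2, XORing with the guessed M1 bytes yields the corresponding M2 bytes: M2 = (C1 ⊕ C2) ⊕ M1.
82 XOR 61 = e3
f6 XOR 62 = 94
76 XOR 6f = 19
06 XOR 72 = 74
a2 XOR 74 = d6
85 XOR 20 = a5
cc XOR 74 = b8

e3941974d6a5b8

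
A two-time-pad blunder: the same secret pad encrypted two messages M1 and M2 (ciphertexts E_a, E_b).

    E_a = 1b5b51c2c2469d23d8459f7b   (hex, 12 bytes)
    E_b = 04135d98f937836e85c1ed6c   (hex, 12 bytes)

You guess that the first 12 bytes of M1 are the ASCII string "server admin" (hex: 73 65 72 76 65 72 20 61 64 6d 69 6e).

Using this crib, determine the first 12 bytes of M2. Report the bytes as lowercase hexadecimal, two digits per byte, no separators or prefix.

6c2d7e2c5e033e2c39e91b79

First, E_a ⊕ E_b = (M1 ⊕ K) ⊕ (M2 ⊕ K) = M1 ⊕ M2, so the key drops out. Then M2 = (M1 ⊕ M2) ⊕ M1 over the first 12 bytes.
byte 0: (1b ^ 04) ^ 73 = 1f ^ 73 = 6c
byte 1: (5b ^ 13) ^ 65 = 48 ^ 65 = 2d
byte 2: (51 ^ 5d) ^ 72 = 0c ^ 72 = 7e
byte 3: (c2 ^ 98) ^ 76 = 5a ^ 76 = 2c
byte 4: (c2 ^ f9) ^ 65 = 3b ^ 65 = 5e
byte 5: (46 ^ 37) ^ 72 = 71 ^ 72 = 03
byte 6: (9d ^ 83) ^ 20 = 1e ^ 20 = 3e
byte 7: (23 ^ 6e) ^ 61 = 4d ^ 61 = 2c
byte 8: (d8 ^ 85) ^ 64 = 5d ^ 64 = 39
byte 9: (45 ^ c1) ^ 6d = 84 ^ 6d = e9
byte 10: (9f ^ ed) ^ 69 = 72 ^ 69 = 1b
byte 11: (7b ^ 6c) ^ 6e = 17 ^ 6e = 79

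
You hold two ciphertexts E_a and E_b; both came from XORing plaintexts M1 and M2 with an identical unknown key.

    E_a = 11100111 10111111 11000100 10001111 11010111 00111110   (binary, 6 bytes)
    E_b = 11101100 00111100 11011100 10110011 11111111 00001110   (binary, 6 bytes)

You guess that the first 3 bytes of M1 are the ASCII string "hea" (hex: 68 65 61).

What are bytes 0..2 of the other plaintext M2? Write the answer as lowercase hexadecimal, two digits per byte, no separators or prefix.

63e679

First, E_a ⊕ E_b = (M1 ⊕ K) ⊕ (M2 ⊕ K) = M1 ⊕ M2, so the key drops out. Then M2 = (M1 ⊕ M2) ⊕ M1 over the first 3 bytes.
byte 0: (e7 XOR ec) XOR 68 = 0b XOR 68 = 63
byte 1: (bf XOR 3c) XOR 65 = 83 XOR 65 = e6
byte 2: (c4 XOR dc) XOR 61 = 18 XOR 61 = 79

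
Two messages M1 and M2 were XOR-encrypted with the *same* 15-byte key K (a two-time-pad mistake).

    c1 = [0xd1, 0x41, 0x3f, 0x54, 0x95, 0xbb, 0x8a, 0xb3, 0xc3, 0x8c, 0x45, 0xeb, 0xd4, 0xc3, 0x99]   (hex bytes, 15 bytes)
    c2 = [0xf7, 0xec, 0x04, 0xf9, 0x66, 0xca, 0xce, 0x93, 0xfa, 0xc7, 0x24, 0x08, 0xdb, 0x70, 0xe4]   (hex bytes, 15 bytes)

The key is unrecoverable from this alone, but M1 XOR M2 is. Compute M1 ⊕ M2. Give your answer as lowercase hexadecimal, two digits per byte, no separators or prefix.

26ad3badf3714420394b61e30fb37d

c1 ⊕ c2 = (M1 ⊕ K) ⊕ (M2 ⊕ K) = M1 ⊕ M2 — the shared key cancels under XOR.
d1 xor f7 = 26
41 xor ec = ad
3f xor 04 = 3b
54 xor f9 = ad
95 xor 66 = f3
bb xor ca = 71
8a xor ce = 44
b3 xor 93 = 20
c3 xor fa = 39
8c xor c7 = 4b
45 xor 24 = 61
eb xor 08 = e3
d4 xor db = 0f
c3 xor 70 = b3
99 xor e4 = 7d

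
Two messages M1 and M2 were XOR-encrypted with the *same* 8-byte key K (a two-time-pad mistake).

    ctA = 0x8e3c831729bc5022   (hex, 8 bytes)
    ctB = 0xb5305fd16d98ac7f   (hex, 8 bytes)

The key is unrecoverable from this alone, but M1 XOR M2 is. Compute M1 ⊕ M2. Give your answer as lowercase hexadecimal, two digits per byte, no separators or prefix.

ctA ⊕ ctB = (M1 ⊕ K) ⊕ (M2 ⊕ K) = M1 ⊕ M2 — the shared key cancels under XOR.
142 XOR 181 =  59
 60 XOR  48 =  12
131 XOR  95 = 220
 23 XOR 209 = 198
 41 XOR 109 =  68
188 XOR 152 =  36
 80 XOR 172 = 252
 34 XOR 127 =  93

3b0cdcc64424fc5d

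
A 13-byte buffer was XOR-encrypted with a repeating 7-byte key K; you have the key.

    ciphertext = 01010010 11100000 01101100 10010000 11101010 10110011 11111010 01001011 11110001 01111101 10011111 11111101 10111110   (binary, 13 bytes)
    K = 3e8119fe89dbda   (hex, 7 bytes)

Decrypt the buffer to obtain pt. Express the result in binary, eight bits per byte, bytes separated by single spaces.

The 7-byte key repeats, so the effective keystream is 3e 81 19 fe 89 db da 3e 81 19 fe 89 db.
byte 0: 52 XOR 3e = 6c
byte 1: e0 XOR 81 = 61
byte 2: 6c XOR 19 = 75
byte 3: 90 XOR fe = 6e
byte 4: ea XOR 89 = 63
byte 5: b3 XOR db = 68
byte 6: fa XOR da = 20
byte 7: 4b XOR 3e = 75
byte 8: f1 XOR 81 = 70
byte 9: 7d XOR 19 = 64
byte 10: 9f XOR fe = 61
byte 11: fd XOR 89 = 74
byte 12: be XOR db = 65

01101100 01100001 01110101 01101110 01100011 01101000 00100000 01110101 01110000 01100100 01100001 01110100 01100101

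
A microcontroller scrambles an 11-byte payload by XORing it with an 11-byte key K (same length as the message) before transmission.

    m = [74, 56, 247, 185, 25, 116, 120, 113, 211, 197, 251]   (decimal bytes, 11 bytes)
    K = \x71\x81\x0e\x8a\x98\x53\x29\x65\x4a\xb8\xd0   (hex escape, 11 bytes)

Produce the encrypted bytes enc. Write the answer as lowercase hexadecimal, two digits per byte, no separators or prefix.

XOR is its own inverse, so applying the key byte-wise gives the result directly.
4a ⊕ 71 = 3b
38 ⊕ 81 = b9
f7 ⊕ 0e = f9
b9 ⊕ 8a = 33
19 ⊕ 98 = 81
74 ⊕ 53 = 27
78 ⊕ 29 = 51
71 ⊕ 65 = 14
d3 ⊕ 4a = 99
c5 ⊕ b8 = 7d
fb ⊕ d0 = 2b

3bb9f93381275114997d2b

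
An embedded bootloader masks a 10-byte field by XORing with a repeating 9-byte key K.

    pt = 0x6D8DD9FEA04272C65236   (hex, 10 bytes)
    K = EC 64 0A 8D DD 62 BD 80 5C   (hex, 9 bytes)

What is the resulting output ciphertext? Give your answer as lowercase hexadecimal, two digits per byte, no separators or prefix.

81e9d3737d20cf460eda

The 9-byte key repeats, so the effective keystream is ec 64 0a 8d dd 62 bd 80 5c ec.
byte 0: 6d ⊕ ec = 81
byte 1: 8d ⊕ 64 = e9
byte 2: d9 ⊕ 0a = d3
byte 3: fe ⊕ 8d = 73
byte 4: a0 ⊕ dd = 7d
byte 5: 42 ⊕ 62 = 20
byte 6: 72 ⊕ bd = cf
byte 7: c6 ⊕ 80 = 46
byte 8: 52 ⊕ 5c = 0e
byte 9: 36 ⊕ ec = da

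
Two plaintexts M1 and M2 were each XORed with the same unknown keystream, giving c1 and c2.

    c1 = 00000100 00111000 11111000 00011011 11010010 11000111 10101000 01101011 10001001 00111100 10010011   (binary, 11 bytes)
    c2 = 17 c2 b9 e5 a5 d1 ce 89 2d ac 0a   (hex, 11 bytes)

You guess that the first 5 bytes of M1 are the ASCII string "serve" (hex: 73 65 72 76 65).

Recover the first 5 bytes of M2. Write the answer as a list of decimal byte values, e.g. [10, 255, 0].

First, c1 ⊕ c2 = (M1 ⊕ K) ⊕ (M2 ⊕ K) = M1 ⊕ M2, so the key drops out. Then M2 = (M1 ⊕ M2) ⊕ M1 over the first 5 bytes.
byte 0: (04 ⊕ 17) ⊕ 73 = 13 ⊕ 73 = 60
byte 1: (38 ⊕ c2) ⊕ 65 = fa ⊕ 65 = 9f
byte 2: (f8 ⊕ b9) ⊕ 72 = 41 ⊕ 72 = 33
byte 3: (1b ⊕ e5) ⊕ 76 = fe ⊕ 76 = 88
byte 4: (d2 ⊕ a5) ⊕ 65 = 77 ⊕ 65 = 12

[96, 159, 51, 136, 18]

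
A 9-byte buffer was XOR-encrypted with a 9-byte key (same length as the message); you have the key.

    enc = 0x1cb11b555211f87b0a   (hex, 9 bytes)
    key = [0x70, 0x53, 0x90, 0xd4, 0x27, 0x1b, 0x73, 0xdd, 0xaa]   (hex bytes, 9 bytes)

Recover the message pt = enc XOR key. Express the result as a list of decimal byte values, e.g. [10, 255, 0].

[108, 226, 139, 129, 117, 10, 139, 166, 160]

1c ^ 70 = 6c
b1 ^ 53 = e2
1b ^ 90 = 8b
55 ^ d4 = 81
52 ^ 27 = 75
11 ^ 1b = 0a
f8 ^ 73 = 8b
7b ^ dd = a6
0a ^ aa = a0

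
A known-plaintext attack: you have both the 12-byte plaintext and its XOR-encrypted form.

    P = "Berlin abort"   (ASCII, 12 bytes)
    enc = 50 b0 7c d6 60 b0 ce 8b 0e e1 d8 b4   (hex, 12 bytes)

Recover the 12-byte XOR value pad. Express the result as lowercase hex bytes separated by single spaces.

Since enc = P ⊕ pad, XORing both sides with P gives pad = P ⊕ enc.
byte 0:  66 xor  80 =  18
byte 1: 101 xor 176 = 213
byte 2: 114 xor 124 =  14
byte 3: 108 xor 214 = 186
byte 4: 105 xor  96 =   9
byte 5: 110 xor 176 = 222
byte 6:  32 xor 206 = 238
byte 7:  97 xor 139 = 234
byte 8:  98 xor  14 = 108
byte 9: 111 xor 225 = 142
byte 10: 114 xor 216 = 170
byte 11: 116 xor 180 = 192

12 d5 0e ba 09 de ee ea 6c 8e aa c0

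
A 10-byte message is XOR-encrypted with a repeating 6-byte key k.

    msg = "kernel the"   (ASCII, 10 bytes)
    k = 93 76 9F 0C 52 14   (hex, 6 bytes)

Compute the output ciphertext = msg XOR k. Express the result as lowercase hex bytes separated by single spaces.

The 6-byte key repeats, so the effective keystream is 93 76 9f 0c 52 14 93 76 9f 0c.
byte 0: 6b ^ 93 = f8
byte 1: 65 ^ 76 = 13
byte 2: 72 ^ 9f = ed
byte 3: 6e ^ 0c = 62
byte 4: 65 ^ 52 = 37
byte 5: 6c ^ 14 = 78
byte 6: 20 ^ 93 = b3
byte 7: 74 ^ 76 = 02
byte 8: 68 ^ 9f = f7
byte 9: 65 ^ 0c = 69

f8 13 ed 62 37 78 b3 02 f7 69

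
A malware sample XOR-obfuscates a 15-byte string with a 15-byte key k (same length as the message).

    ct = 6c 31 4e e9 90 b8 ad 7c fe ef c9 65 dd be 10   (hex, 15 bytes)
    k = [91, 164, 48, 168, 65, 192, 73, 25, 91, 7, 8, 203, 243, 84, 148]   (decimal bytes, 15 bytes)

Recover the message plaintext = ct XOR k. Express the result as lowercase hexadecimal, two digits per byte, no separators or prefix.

byte 0: 6c ^ 5b = 37
byte 1: 31 ^ a4 = 95
byte 2: 4e ^ 30 = 7e
byte 3: e9 ^ a8 = 41
byte 4: 90 ^ 41 = d1
byte 5: b8 ^ c0 = 78
byte 6: ad ^ 49 = e4
byte 7: 7c ^ 19 = 65
byte 8: fe ^ 5b = a5
byte 9: ef ^ 07 = e8
byte 10: c9 ^ 08 = c1
byte 11: 65 ^ cb = ae
byte 12: dd ^ f3 = 2e
byte 13: be ^ 54 = ea
byte 14: 10 ^ 94 = 84

37957e41d178e465a5e8c1ae2eea84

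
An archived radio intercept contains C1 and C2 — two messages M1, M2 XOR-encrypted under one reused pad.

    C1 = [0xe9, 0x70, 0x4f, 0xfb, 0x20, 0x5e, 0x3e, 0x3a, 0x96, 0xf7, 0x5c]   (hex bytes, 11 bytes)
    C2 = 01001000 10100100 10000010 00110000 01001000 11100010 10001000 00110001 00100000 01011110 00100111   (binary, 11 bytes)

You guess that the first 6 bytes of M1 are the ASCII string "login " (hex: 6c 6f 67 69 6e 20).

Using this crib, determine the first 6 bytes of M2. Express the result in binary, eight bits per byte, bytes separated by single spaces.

First, C1 ⊕ C2 = (M1 ⊕ K) ⊕ (M2 ⊕ K) = M1 ⊕ M2, so the key drops out. Then M2 = (M1 ⊕ M2) ⊕ M1 over the first 6 bytes.
byte 0: (e9 XOR 48) XOR 6c = a1 XOR 6c = cd
byte 1: (70 XOR a4) XOR 6f = d4 XOR 6f = bb
byte 2: (4f XOR 82) XOR 67 = cd XOR 67 = aa
byte 3: (fb XOR 30) XOR 69 = cb XOR 69 = a2
byte 4: (20 XOR 48) XOR 6e = 68 XOR 6e = 06
byte 5: (5e XOR e2) XOR 20 = bc XOR 20 = 9c

11001101 10111011 10101010 10100010 00000110 10011100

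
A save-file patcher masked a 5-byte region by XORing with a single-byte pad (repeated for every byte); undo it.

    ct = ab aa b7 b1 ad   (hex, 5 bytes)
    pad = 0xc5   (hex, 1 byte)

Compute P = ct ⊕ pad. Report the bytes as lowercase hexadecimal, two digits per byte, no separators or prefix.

6e6f727468

The 1-byte key repeats, so the effective keystream is c5 c5 c5 c5 c5.
byte 0: 171 ^ 197 = 110
byte 1: 170 ^ 197 = 111
byte 2: 183 ^ 197 = 114
byte 3: 177 ^ 197 = 116
byte 4: 173 ^ 197 = 104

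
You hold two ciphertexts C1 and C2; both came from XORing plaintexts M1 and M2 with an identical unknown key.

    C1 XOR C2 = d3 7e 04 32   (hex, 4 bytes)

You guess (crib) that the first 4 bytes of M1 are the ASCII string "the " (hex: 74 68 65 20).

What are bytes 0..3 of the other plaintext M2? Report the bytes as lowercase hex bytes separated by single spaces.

Since C1 ⊕ C2 = M1 ⊕ M2, XORing with the guessed M1 bytes yields the corresponding M2 bytes: M2 = (C1 ⊕ C2) ⊕ M1.
d3 ^ 74 = a7
7e ^ 68 = 16
04 ^ 65 = 61
32 ^ 20 = 12

a7 16 61 12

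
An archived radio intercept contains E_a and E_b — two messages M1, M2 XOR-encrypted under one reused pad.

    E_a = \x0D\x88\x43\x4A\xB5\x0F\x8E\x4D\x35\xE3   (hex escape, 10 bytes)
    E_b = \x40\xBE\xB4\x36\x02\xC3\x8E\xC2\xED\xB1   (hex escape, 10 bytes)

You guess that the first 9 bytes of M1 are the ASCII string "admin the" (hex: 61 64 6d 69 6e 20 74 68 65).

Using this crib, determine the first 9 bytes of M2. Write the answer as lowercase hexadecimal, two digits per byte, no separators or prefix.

2c529a15d9ec74e7bd

First, E_a ⊕ E_b = (M1 ⊕ K) ⊕ (M2 ⊕ K) = M1 ⊕ M2, so the key drops out. Then M2 = (M1 ⊕ M2) ⊕ M1 over the first 9 bytes.
byte 0: (0d XOR 40) XOR 61 = 4d XOR 61 = 2c
byte 1: (88 XOR be) XOR 64 = 36 XOR 64 = 52
byte 2: (43 XOR b4) XOR 6d = f7 XOR 6d = 9a
byte 3: (4a XOR 36) XOR 69 = 7c XOR 69 = 15
byte 4: (b5 XOR 02) XOR 6e = b7 XOR 6e = d9
byte 5: (0f XOR c3) XOR 20 = cc XOR 20 = ec
byte 6: (8e XOR 8e) XOR 74 = 00 XOR 74 = 74
byte 7: (4d XOR c2) XOR 68 = 8f XOR 68 = e7
byte 8: (35 XOR ed) XOR 65 = d8 XOR 65 = bd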